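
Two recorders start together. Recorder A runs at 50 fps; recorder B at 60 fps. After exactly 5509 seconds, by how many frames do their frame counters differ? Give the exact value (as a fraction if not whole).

A emits 50 × 5509 = 275450 frames; B emits 60 × 5509 = 330540.
Difference = 55090 frames; B is ahead of A.

55090 frames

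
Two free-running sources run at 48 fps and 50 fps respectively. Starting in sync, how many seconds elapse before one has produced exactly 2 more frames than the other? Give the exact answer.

The gap grows by |50 − 48| = 2 frames per second.
Time for a 2-frame gap: 2 ÷ (2) = 1 s.

1 seconds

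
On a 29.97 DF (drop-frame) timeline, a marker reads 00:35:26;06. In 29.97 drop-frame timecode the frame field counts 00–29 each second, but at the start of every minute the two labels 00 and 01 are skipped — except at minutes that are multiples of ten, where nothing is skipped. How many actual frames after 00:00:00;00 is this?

As if non-drop at 30 labels/s: (0 × 3600 + 35 × 60 + 26) × 30 + 6 = 63786.
Minute boundaries passed: 35; those not divisible by 10: 35 − 3 = 32; dropped labels = 2 × 32 = 64.
Actual frame index = 63786 − 64 = 63722.

63722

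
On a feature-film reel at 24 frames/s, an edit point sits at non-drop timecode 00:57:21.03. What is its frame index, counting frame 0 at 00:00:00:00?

Total seconds to the label: (0 × 3600 + 57 × 60 + 21) = 3441.
Frame index = 3441 × 24 + 3 = 82587.

frame 82587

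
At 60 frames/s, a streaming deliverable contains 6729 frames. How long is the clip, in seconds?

Running time = 6729 / (60) = 112.15 s.

112.15 seconds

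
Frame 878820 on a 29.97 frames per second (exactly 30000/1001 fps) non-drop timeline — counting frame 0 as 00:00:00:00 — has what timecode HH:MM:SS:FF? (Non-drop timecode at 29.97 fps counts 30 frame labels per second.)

878820 ÷ 30 = 29294 full seconds, remainder 0 frames.
29294 s = 8 h 8 min 14 s.
Timecode: 08:08:14:00.

08:08:14:00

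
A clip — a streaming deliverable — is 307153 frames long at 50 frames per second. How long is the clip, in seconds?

Running time = 307153 / (50) = 6143.06 s.

6143.06 seconds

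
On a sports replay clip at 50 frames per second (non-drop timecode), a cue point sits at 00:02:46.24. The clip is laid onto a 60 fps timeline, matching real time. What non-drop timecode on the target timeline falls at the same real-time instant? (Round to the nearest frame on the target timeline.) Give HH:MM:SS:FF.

00:02:46:29

Source frame index: (0×3600 + 2×60 + 46) × 50 + 24 = 8324.
Real time: 8324 / (50) = 4162/25 s.
Target frame: (4162/25) × (60) = 49944/5 ≈ 9988.800 → 9989.
At 60 labels/s: frame 9989 → 00:02:46:29.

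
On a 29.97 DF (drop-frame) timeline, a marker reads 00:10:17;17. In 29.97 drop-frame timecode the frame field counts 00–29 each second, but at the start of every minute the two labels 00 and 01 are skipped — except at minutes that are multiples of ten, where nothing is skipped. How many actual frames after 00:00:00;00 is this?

18509

As if non-drop at 30 labels/s: (0 × 3600 + 10 × 60 + 17) × 30 + 17 = 18527.
Minute boundaries passed: 10; those not divisible by 10: 10 − 1 = 9; dropped labels = 2 × 9 = 18.
Actual frame index = 18527 − 18 = 18509.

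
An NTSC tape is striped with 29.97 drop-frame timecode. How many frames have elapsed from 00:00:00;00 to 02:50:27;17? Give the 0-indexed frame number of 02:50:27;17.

306521

As if non-drop at 30 labels/s: (2 × 3600 + 50 × 60 + 27) × 30 + 17 = 306827.
Minute boundaries passed: 170; those not divisible by 10: 170 − 17 = 153; dropped labels = 2 × 153 = 306.
Actual frame index = 306827 − 306 = 306521.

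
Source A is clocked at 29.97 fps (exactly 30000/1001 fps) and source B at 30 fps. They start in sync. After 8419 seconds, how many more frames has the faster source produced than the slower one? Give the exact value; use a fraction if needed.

252570/1001 frames

A emits 30000/1001 × 8419 = 252570000/1001 frames; B emits 30 × 8419 = 252570.
Difference = 252570/1001 frames (≈ 252.3177); B is ahead of A.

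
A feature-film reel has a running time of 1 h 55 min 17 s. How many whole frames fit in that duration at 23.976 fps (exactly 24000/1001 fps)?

1 h 55 min 17 s = 6917 s.
Frames = 6917 × 24000/1001 = 166008000/1001 ≈ 165842.1578.
Complete frames: 165842.

165842 frames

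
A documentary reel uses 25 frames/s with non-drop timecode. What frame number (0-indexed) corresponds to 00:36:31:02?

Total seconds to the label: (0 × 3600 + 36 × 60 + 31) = 2191.
Frame index = 2191 × 25 + 2 = 54777.

54777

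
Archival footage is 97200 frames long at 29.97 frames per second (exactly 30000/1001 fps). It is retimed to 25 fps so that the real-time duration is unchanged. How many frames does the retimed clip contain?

81081 frames

Target frames = source frames × (target rate / source rate) = 97200 × (25)/(30000/1001) = 97200 × 1001/1200 = 81081.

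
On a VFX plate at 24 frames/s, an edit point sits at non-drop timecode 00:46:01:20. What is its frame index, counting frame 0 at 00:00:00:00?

Total seconds to the label: (0 × 3600 + 46 × 60 + 1) = 2761.
Frame index = 2761 × 24 + 20 = 66284.

66284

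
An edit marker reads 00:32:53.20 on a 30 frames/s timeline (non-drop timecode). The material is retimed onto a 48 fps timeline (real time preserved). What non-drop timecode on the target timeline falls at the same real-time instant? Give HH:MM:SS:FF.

Source frame index: (0×3600 + 32×60 + 53) × 30 + 20 = 59210.
Real time: 59210 / (30) = 5921/3 s.
Target frame: (5921/3) × (48) = 94736.
At 48 labels/s: frame 94736 → 00:32:53:32.

00:32:53:32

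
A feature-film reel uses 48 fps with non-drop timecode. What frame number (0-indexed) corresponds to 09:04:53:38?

Total seconds to the label: (9 × 3600 + 4 × 60 + 53) = 32693.
Frame index = 32693 × 48 + 38 = 1569302.

1569302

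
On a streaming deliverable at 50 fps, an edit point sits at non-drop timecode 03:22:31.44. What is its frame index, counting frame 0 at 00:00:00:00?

607594

Total seconds to the label: (3 × 3600 + 22 × 60 + 31) = 12151.
Frame index = 12151 × 50 + 44 = 607594.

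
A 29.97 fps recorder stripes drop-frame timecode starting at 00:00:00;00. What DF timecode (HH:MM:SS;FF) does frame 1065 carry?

00:00:35;15

Ten DF minutes hold 17982 frames, so frame 1065 lies in block 0 (frames 0–17981) with 1065 frames into that block.
The block's first minute is 1800 frames and the rest 1798 each; 1065 frames reaches minute 0, so 0 × 18 + 0 × 2 = 0 labels have been skipped so far.
Adding those back, label number 1065 + 0 = 1065 at 30 labels/s is 35 s + 15 f = 0 h 0 min 35 s frame 15, i.e. 00:00:35;15.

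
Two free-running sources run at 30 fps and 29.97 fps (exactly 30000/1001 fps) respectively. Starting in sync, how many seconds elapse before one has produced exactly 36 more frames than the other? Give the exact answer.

1201.2 seconds

The gap grows by |30000/1001 − 30| = 30/1001 frames per second.
Time for a 36-frame gap: 36 ÷ (30/1001) = 1201.2 s.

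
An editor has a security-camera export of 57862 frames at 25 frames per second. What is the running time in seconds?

2314.48 seconds

Running time = 57862 / (25) = 2314.48 s.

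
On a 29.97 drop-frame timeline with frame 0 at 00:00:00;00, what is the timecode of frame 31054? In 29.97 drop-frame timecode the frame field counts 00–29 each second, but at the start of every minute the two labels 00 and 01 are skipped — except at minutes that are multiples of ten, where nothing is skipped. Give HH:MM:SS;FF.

Ten DF minutes hold 17982 frames, so frame 31054 lies in block 1 (frames 17982–35963) with 13072 frames into that block.
The block's first minute is 1800 frames and the rest 1798 each; 13072 frames reaches minute 7, so 1 × 18 + 7 × 2 = 32 labels have been skipped so far.
Adding those back, label number 31054 + 32 = 31086 at 30 labels/s is 1036 s + 6 f = 0 h 17 min 16 s frame 6, i.e. 00:17:16;06.

00:17:16;06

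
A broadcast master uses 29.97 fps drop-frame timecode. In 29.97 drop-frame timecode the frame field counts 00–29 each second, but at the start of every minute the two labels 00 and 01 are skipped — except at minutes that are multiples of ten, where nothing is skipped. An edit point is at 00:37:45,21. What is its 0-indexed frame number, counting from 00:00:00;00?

Complete 10-minute blocks: 3, each 17982 frames → 53946.
Remaining 7 whole minutes in the current block: 1800 + 6 × 1798 = 12588 frames.
Within the current minute: 45 × 30 + 21 − 2 = 1369 (labels ;00/;01 skipped at this minute). Total = 53946 + 12588 + 1369 = 67903.

67903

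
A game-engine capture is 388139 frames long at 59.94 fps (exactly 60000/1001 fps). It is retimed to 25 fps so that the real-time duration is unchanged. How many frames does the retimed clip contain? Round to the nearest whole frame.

161886 frames

Frames at target rate = 388139 × (25) / (60000/1001) = 388527139/2400 ≈ 161886.308.
Nearest whole frame: 161886.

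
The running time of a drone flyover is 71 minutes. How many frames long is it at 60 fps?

255600 frames

71 min = 4260 s.
Frames = 4260 × 60 = 255600.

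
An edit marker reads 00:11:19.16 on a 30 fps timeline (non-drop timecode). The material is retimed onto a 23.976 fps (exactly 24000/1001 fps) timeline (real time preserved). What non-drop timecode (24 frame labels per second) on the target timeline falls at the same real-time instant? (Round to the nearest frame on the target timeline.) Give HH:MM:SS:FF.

00:11:18:21

Source frame index: (0×3600 + 11×60 + 19) × 30 + 16 = 20386.
Real time: 20386 / (30) = 10193/15 s.
Target frame: (10193/15) × (24000/1001) = 16308800/1001 ≈ 16292.507 → 16293.
At 24 labels/s: frame 16293 → 00:11:18:21.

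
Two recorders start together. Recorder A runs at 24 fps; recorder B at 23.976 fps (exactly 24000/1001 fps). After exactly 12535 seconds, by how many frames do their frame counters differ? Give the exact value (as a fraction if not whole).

300840/1001 frames

A emits 24 × 12535 = 300840 frames; B emits 24000/1001 × 12535 = 300840000/1001.
Difference = 300840/1001 frames (≈ 300.5395); B is behind A.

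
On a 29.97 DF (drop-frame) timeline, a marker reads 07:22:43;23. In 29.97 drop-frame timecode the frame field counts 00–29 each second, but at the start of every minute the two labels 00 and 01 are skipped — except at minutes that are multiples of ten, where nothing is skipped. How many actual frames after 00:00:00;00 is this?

796117

As if non-drop at 30 labels/s: (7 × 3600 + 22 × 60 + 43) × 30 + 23 = 796913.
Minute boundaries passed: 442; those not divisible by 10: 442 − 44 = 398; dropped labels = 2 × 398 = 796.
Actual frame index = 796913 − 796 = 796117.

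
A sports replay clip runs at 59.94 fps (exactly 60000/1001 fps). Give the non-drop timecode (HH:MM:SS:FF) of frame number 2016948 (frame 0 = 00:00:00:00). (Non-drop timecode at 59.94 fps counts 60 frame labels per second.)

09:20:15:48

2016948 ÷ 60 = 33615 full seconds, remainder 48 frames.
33615 s = 9 h 20 min 15 s.
Timecode: 09:20:15:48.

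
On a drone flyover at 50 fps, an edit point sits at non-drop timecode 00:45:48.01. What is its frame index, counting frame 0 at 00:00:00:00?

frame 137401

Total seconds to the label: (0 × 3600 + 45 × 60 + 48) = 2748.
Frame index = 2748 × 50 + 1 = 137401.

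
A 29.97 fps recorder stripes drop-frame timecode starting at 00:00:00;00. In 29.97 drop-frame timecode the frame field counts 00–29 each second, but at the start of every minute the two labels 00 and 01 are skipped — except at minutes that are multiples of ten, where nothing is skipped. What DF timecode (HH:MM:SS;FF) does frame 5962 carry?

Ten DF minutes hold 17982 frames, so frame 5962 lies in block 0 (frames 0–17981) with 5962 frames into that block.
The block's first minute is 1800 frames and the rest 1798 each; 5962 frames reaches minute 3, so 0 × 18 + 3 × 2 = 6 labels have been skipped so far.
Adding those back, label number 5962 + 6 = 5968 at 30 labels/s is 198 s + 28 f = 0 h 3 min 18 s frame 28, i.e. 00:03:18;28.

00:03:18;28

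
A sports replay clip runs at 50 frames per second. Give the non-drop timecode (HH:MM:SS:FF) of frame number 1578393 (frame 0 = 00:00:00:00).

1578393 ÷ 50 = 31567 full seconds, remainder 43 frames.
31567 s = 8 h 46 min 7 s.
Timecode: 08:46:07:43.

08:46:07:43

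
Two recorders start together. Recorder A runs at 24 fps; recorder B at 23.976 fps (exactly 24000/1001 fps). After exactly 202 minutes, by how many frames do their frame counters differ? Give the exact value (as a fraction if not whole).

290880/1001 frames

202 min = 12120 s.
A emits 24 × 12120 = 290880 frames; B emits 24000/1001 × 12120 = 290880000/1001.
Difference = 290880/1001 frames (≈ 290.5894); B is behind A.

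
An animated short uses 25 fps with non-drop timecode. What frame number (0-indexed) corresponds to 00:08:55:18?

frame 13393

Total seconds to the label: (0 × 3600 + 8 × 60 + 55) = 535.
Frame index = 535 × 25 + 18 = 13393.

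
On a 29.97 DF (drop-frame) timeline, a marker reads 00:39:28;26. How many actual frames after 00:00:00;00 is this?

70994

As if non-drop at 30 labels/s: (0 × 3600 + 39 × 60 + 28) × 30 + 26 = 71066.
Minute boundaries passed: 39; those not divisible by 10: 39 − 3 = 36; dropped labels = 2 × 36 = 72.
Actual frame index = 71066 − 72 = 70994.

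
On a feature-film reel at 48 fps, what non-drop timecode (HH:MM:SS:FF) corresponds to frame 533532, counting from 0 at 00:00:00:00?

03:05:15:12

533532 ÷ 48 = 11115 full seconds, remainder 12 frames.
11115 s = 3 h 5 min 15 s.
Timecode: 03:05:15:12.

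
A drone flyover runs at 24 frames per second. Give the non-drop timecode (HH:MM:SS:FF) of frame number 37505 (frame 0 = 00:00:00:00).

00:26:02:17

37505 ÷ 24 = 1562 full seconds, remainder 17 frames.
1562 s = 0 h 26 min 2 s.
Timecode: 00:26:02:17.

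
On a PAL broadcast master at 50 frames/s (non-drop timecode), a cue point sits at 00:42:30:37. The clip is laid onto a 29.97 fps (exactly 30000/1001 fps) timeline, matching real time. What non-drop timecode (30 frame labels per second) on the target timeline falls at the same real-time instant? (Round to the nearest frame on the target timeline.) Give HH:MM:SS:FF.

00:42:28:06

Source frame index: (0×3600 + 42×60 + 30) × 50 + 37 = 127537.
Real time: 127537 / (50) = 127537/50 s.
Target frame: (127537/50) × (30000/1001) = 76522200/1001 ≈ 76445.754 → 76446.
At 30 labels/s: frame 76446 → 00:42:28:06.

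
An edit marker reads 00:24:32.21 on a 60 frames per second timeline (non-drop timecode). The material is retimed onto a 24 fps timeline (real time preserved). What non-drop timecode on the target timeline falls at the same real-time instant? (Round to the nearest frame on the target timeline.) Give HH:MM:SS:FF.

00:24:32:08

Source frame index: (0×3600 + 24×60 + 32) × 60 + 21 = 88341.
Real time: 88341 / (60) = 29447/20 s.
Target frame: (29447/20) × (24) = 176682/5 ≈ 35336.400 → 35336.
At 24 labels/s: frame 35336 → 00:24:32:08.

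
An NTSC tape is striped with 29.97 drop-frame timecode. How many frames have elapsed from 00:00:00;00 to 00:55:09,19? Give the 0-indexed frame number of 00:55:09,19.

99189

Complete 10-minute blocks: 5, each 17982 frames → 89910.
Remaining 5 whole minutes in the current block: 1800 + 4 × 1798 = 8992 frames.
Within the current minute: 9 × 30 + 19 − 2 = 287 (labels ;00/;01 skipped at this minute). Total = 89910 + 8992 + 287 = 99189.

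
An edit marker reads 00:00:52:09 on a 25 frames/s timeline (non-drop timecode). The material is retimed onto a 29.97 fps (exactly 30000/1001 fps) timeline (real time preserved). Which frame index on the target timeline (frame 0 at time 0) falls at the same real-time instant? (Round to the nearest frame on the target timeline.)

Source frame index: (0×3600 + 0×60 + 52) × 25 + 9 = 1309.
Real time: 1309 / (25) = 1309/25 s.
Target frame: (1309/25) × (30000/1001) = 20400/13 ≈ 1569.231 → 1569.

frame 1569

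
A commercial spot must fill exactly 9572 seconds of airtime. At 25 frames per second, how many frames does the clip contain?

239300 frames

Frames = 9572 × 25 = 239300.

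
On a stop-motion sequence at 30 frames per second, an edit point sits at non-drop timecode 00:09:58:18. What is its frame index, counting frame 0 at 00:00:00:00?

frame 17958

Total seconds to the label: (0 × 3600 + 9 × 60 + 58) = 598.
Frame index = 598 × 30 + 18 = 17958.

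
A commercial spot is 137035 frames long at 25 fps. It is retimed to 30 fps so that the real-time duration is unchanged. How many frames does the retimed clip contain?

Target frames = source frames × (target rate / source rate) = 137035 × (30)/(25) = 137035 × 6/5 = 164442.

164442 frames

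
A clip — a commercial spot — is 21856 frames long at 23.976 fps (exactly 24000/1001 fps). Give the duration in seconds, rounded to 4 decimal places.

911.5773 seconds

Running time = 21856 × 1001/24000 = 683683/750 s ≈ 911.5773 s.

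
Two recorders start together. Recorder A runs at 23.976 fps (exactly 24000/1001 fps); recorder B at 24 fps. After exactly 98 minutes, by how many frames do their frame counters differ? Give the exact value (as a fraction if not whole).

20160/143 frames

98 min = 5880 s.
A emits 24000/1001 × 5880 = 20160000/143 frames; B emits 24 × 5880 = 141120.
Difference = 20160/143 frames (≈ 140.9790); B is ahead of A.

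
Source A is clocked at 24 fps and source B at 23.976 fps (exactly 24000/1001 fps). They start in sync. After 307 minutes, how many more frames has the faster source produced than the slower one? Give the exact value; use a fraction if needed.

442080/1001 frames

307 min = 18420 s.
A emits 24 × 18420 = 442080 frames; B emits 24000/1001 × 18420 = 442080000/1001.
Difference = 442080/1001 frames (≈ 441.6384); B is behind A.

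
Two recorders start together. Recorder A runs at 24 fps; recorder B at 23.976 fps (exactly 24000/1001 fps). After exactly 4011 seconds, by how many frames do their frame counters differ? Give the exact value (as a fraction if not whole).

A emits 24 × 4011 = 96264 frames; B emits 24000/1001 × 4011 = 13752000/143.
Difference = 13752/143 frames (≈ 96.1678); B is behind A.

13752/143 frames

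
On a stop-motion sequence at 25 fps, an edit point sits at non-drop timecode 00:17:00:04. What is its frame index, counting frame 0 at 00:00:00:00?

frame 25504

Total seconds to the label: (0 × 3600 + 17 × 60 + 0) = 1020.
Frame index = 1020 × 25 + 4 = 25504.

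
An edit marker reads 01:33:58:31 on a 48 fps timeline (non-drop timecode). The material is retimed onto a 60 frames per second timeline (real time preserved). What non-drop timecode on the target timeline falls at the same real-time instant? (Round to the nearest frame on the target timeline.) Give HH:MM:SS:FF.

Source frame index: (1×3600 + 33×60 + 58) × 48 + 31 = 270655.
Real time: 270655 / (48) = 270655/48 s.
Target frame: (270655/48) × (60) = 1353275/4 ≈ 338318.750 → 338319.
At 60 labels/s: frame 338319 → 01:33:58:39.

01:33:58:39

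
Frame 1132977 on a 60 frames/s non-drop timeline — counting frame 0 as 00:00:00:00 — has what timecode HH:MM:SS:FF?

05:14:42:57

1132977 ÷ 60 = 18882 full seconds, remainder 57 frames.
18882 s = 5 h 14 min 42 s.
Timecode: 05:14:42:57.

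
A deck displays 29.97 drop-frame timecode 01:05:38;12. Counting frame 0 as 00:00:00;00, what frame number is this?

Complete 10-minute blocks: 6, each 17982 frames → 107892.
Remaining 5 whole minutes in the current block: 1800 + 4 × 1798 = 8992 frames.
Within the current minute: 38 × 30 + 12 − 2 = 1150 (labels ;00/;01 skipped at this minute). Total = 107892 + 8992 + 1150 = 118034.

118034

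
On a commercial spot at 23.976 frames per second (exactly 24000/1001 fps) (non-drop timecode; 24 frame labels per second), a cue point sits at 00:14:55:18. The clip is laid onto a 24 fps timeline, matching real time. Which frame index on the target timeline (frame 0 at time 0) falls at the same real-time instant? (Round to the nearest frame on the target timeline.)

Source frame index: (0×3600 + 14×60 + 55) × 24 + 18 = 21498.
Real time: 21498 / (24000/1001) = 3586583/4000 s.
Target frame: (3586583/4000) × (24) = 10759749/500 ≈ 21519.498 → 21519.

frame 21519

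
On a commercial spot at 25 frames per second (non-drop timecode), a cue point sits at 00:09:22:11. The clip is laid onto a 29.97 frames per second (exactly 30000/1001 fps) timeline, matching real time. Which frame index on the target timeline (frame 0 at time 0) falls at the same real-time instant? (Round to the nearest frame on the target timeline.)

frame 16856

Source frame index: (0×3600 + 9×60 + 22) × 25 + 11 = 14061.
Real time: 14061 / (25) = 14061/25 s.
Target frame: (14061/25) × (30000/1001) = 16873200/1001 ≈ 16856.344 → 16856.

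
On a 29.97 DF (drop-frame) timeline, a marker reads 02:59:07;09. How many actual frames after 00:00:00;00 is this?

322095

Complete 10-minute blocks: 17, each 17982 frames → 305694.
Remaining 9 whole minutes in the current block: 1800 + 8 × 1798 = 16184 frames.
Within the current minute: 7 × 30 + 9 − 2 = 217 (labels ;00/;01 skipped at this minute). Total = 305694 + 16184 + 217 = 322095.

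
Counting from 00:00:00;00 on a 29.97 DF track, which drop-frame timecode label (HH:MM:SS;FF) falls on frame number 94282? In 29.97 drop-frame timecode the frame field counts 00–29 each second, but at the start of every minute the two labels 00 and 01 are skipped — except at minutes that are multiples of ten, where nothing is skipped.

Ten DF minutes hold 17982 frames, so frame 94282 lies in block 5 (frames 89910–107891) with 4372 frames into that block.
The block's first minute is 1800 frames and the rest 1798 each; 4372 frames reaches minute 2, so 5 × 18 + 2 × 2 = 94 labels have been skipped so far.
Adding those back, label number 94282 + 94 = 94376 at 30 labels/s is 3145 s + 26 f = 0 h 52 min 25 s frame 26, i.e. 00:52:25;26.

00:52:25;26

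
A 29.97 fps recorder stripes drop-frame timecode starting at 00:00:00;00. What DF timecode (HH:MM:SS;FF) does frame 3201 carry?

00:01:46;23

Each 10-minute DF block holds 10 × 60 × 30 − 9 × 2 = 17982 frames. 3201 ÷ 17982 → 0 full blocks, remainder 3201.
Within the partial block the first minute is 1800 frames and each further minute 1798, so 1 further minute boundary passed. Total skipped labels = 18 × 0 + 2 × 1 = 2.
Non-drop label index = 3201 + 2 = 3203; at 30 labels/s that is 00:01:46:23, i.e. DF 00:01:46;23.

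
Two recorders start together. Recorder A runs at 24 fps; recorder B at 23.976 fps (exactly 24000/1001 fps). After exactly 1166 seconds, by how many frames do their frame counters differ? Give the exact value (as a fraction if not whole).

A emits 24 × 1166 = 27984 frames; B emits 24000/1001 × 1166 = 2544000/91.
Difference = 2544/91 frames (≈ 27.9560); B is behind A.

2544/91 frames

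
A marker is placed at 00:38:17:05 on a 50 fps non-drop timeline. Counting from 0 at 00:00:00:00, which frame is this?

frame 114855

Total seconds to the label: (0 × 3600 + 38 × 60 + 17) = 2297.
Frame index = 2297 × 50 + 5 = 114855.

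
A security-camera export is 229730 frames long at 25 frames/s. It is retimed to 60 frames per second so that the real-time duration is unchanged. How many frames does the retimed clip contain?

551352 frames

Target frames = source frames × (target rate / source rate) = 229730 × (60)/(25) = 229730 × 12/5 = 551352.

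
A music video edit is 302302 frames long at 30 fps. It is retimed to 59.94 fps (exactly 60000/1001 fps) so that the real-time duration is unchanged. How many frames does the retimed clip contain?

Target frames = source frames × (target rate / source rate) = 302302 × (60000/1001)/(30) = 302302 × 2000/1001 = 604000.

604000 frames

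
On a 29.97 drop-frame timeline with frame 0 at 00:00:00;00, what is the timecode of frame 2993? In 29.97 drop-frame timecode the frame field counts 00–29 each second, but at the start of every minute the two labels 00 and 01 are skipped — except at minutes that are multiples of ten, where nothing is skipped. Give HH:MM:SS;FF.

Ten DF minutes hold 17982 frames, so frame 2993 lies in block 0 (frames 0–17981) with 2993 frames into that block.
The block's first minute is 1800 frames and the rest 1798 each; 2993 frames reaches minute 1, so 0 × 18 + 1 × 2 = 2 labels have been skipped so far.
Adding those back, label number 2993 + 2 = 2995 at 30 labels/s is 99 s + 25 f = 0 h 1 min 39 s frame 25, i.e. 00:01:39;25.

00:01:39;25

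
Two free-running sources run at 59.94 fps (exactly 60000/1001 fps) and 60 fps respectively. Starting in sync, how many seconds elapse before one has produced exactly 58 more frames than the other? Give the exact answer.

The gap grows by |60 − 60000/1001| = 60/1001 frames per second.
Time for a 58-frame gap: 58 ÷ (60/1001) = 29029/30 s.

29029/30 seconds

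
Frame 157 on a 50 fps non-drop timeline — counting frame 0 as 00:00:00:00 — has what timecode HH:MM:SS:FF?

157 ÷ 50 = 3 full seconds, remainder 7 frames.
3 s = 0 h 0 min 3 s.
Timecode: 00:00:03:07.

00:00:03:07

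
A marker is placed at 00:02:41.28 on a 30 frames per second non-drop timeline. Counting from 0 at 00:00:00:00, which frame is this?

frame 4858

Total seconds to the label: (0 × 3600 + 2 × 60 + 41) = 161.
Frame index = 161 × 30 + 28 = 4858.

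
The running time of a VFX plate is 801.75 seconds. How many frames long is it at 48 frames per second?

38484 frames

Frames = 801.75 × 48 = 38484.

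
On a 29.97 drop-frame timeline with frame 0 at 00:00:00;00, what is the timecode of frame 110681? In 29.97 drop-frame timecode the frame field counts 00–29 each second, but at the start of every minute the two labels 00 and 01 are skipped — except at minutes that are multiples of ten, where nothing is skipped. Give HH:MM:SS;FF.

Each 10-minute DF block holds 10 × 60 × 30 − 9 × 2 = 17982 frames. 110681 ÷ 17982 → 6 full blocks, remainder 2789.
Within the partial block the first minute is 1800 frames and each further minute 1798, so 1 further minute boundary passed. Total skipped labels = 18 × 6 + 2 × 1 = 110.
Non-drop label index = 110681 + 110 = 110791; at 30 labels/s that is 01:01:33:01, i.e. DF 01:01:33;01.

01:01:33;01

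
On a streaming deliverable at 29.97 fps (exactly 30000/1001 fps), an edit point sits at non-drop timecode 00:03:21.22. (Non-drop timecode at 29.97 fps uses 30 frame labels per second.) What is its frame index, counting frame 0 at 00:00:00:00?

frame 6052

Total seconds to the label: (0 × 3600 + 3 × 60 + 21) = 201.
Frame index = 201 × 30 + 22 = 6052.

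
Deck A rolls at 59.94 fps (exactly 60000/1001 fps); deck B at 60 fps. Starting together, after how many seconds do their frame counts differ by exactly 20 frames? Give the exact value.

1001/3 seconds

The gap grows by |60 − 60000/1001| = 60/1001 frames per second.
Time for a 20-frame gap: 20 ÷ (60/1001) = 1001/3 s.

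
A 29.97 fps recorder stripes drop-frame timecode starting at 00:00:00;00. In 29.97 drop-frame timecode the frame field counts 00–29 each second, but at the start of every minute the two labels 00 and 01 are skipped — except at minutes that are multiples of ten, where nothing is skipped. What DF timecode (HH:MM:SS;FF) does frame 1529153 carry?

14:10:22;23

Each 10-minute DF block holds 10 × 60 × 30 − 9 × 2 = 17982 frames. 1529153 ÷ 17982 → 85 full blocks, remainder 683.
Within the partial block the first minute is 1800 frames and each further minute 1798, so 0 further minute boundaries passed. Total skipped labels = 18 × 85 + 2 × 0 = 1530.
Non-drop label index = 1529153 + 1530 = 1530683; at 30 labels/s that is 14:10:22:23, i.e. DF 14:10:22;23.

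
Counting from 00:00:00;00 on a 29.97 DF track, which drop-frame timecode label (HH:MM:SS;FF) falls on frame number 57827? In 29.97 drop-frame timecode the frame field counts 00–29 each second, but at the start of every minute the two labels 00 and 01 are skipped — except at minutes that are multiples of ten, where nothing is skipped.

Each 10-minute DF block holds 10 × 60 × 30 − 9 × 2 = 17982 frames. 57827 ÷ 17982 → 3 full blocks, remainder 3881.
Within the partial block the first minute is 1800 frames and each further minute 1798, so 2 further minute boundaries passed. Total skipped labels = 18 × 3 + 2 × 2 = 58.
Non-drop label index = 57827 + 58 = 57885; at 30 labels/s that is 00:32:09:15, i.e. DF 00:32:09;15.

00:32:09;15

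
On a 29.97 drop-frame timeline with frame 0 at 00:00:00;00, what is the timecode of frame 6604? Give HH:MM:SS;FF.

00:03:40;10

Each 10-minute DF block holds 10 × 60 × 30 − 9 × 2 = 17982 frames. 6604 ÷ 17982 → 0 full blocks, remainder 6604.
Within the partial block the first minute is 1800 frames and each further minute 1798, so 3 further minute boundaries passed. Total skipped labels = 18 × 0 + 2 × 3 = 6.
Non-drop label index = 6604 + 6 = 6610; at 30 labels/s that is 00:03:40:10, i.e. DF 00:03:40;10.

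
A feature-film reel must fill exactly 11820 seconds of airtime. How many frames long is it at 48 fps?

567360 frames

Frames = 11820 × 48 = 567360.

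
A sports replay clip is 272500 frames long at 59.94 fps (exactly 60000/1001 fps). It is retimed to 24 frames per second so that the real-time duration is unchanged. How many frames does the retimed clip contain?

Target frames = source frames × (target rate / source rate) = 272500 × (24)/(60000/1001) = 272500 × 1001/2500 = 109109.

109109 frames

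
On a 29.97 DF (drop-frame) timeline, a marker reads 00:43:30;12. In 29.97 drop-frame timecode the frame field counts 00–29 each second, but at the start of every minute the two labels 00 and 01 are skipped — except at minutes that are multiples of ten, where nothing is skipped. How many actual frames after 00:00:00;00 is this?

78234

As if non-drop at 30 labels/s: (0 × 3600 + 43 × 60 + 30) × 30 + 12 = 78312.
Minute boundaries passed: 43; those not divisible by 10: 43 − 4 = 39; dropped labels = 2 × 39 = 78.
Actual frame index = 78312 − 78 = 78234.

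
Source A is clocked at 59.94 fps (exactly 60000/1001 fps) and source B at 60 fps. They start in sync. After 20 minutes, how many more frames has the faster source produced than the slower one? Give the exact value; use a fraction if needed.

20 min = 1200 s.
A emits 60000/1001 × 1200 = 72000000/1001 frames; B emits 60 × 1200 = 72000.
Difference = 72000/1001 frames (≈ 71.9281); B is ahead of A.

72000/1001 frames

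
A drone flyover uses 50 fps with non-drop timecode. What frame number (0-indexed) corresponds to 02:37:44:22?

Total seconds to the label: (2 × 3600 + 37 × 60 + 44) = 9464.
Frame index = 9464 × 50 + 22 = 473222.

473222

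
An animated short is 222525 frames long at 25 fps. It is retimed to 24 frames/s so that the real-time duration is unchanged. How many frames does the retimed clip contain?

Target frames = source frames × (target rate / source rate) = 222525 × (24)/(25) = 222525 × 24/25 = 213624.

213624 frames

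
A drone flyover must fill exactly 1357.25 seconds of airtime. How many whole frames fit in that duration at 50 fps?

Frames = 1357.25 × 50 = 135725/2 ≈ 67862.5000.
Complete frames: 67862.

67862 frames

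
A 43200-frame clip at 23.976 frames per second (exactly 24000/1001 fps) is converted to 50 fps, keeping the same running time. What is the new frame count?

Target frames = source frames × (target rate / source rate) = 43200 × (50)/(24000/1001) = 43200 × 1001/480 = 90090.

90090 frames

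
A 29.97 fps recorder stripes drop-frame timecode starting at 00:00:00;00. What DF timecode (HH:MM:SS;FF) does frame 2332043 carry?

Ten DF minutes hold 17982 frames, so frame 2332043 lies in block 129 (frames 2319678–2337659) with 12365 frames into that block.
The block's first minute is 1800 frames and the rest 1798 each; 12365 frames reaches minute 6, so 129 × 18 + 6 × 2 = 2334 labels have been skipped so far.
Adding those back, label number 2332043 + 2334 = 2334377 at 30 labels/s is 77812 s + 17 f = 21 h 36 min 52 s frame 17, i.e. 21:36:52;17.

21:36:52;17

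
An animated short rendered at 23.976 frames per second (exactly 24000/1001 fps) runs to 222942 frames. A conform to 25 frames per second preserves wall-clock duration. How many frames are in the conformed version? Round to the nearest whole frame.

Frames at target rate = 222942 × (25) / (24000/1001) = 37194157/160 ≈ 232463.481.
Nearest whole frame: 232463.

232463 frames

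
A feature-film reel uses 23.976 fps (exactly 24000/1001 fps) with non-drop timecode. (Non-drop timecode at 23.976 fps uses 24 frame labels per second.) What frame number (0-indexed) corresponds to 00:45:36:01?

frame 65665

Total seconds to the label: (0 × 3600 + 45 × 60 + 36) = 2736.
Frame index = 2736 × 24 + 1 = 65665.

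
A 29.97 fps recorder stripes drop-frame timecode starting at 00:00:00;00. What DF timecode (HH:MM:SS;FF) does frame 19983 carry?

00:11:06;23

Ten DF minutes hold 17982 frames, so frame 19983 lies in block 1 (frames 17982–35963) with 2001 frames into that block.
The block's first minute is 1800 frames and the rest 1798 each; 2001 frames reaches minute 1, so 1 × 18 + 1 × 2 = 20 labels have been skipped so far.
Adding those back, label number 19983 + 20 = 20003 at 30 labels/s is 666 s + 23 f = 0 h 11 min 6 s frame 23, i.e. 00:11:06;23.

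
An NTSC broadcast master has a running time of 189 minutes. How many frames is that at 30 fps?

189 min = 11340 s.
Frames = 11340 × 30 = 340200.

340200 frames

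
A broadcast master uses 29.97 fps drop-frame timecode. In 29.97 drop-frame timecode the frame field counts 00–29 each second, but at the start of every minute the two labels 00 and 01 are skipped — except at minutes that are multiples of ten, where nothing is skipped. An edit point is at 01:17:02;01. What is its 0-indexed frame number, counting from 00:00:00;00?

138521

Complete 10-minute blocks: 7, each 17982 frames → 125874.
Remaining 7 whole minutes in the current block: 1800 + 6 × 1798 = 12588 frames.
Within the current minute: 2 × 30 + 1 − 2 = 59 (labels ;00/;01 skipped at this minute). Total = 125874 + 12588 + 59 = 138521.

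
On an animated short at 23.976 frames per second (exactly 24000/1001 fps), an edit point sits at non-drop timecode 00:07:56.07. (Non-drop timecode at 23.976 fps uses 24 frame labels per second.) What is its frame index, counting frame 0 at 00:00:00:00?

11431

Total seconds to the label: (0 × 3600 + 7 × 60 + 56) = 476.
Frame index = 476 × 24 + 7 = 11431.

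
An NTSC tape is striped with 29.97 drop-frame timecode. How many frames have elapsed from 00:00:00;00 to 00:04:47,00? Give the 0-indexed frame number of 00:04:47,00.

Complete 10-minute blocks: 0, each 17982 frames → 0.
Remaining 4 whole minutes in the current block: 1800 + 3 × 1798 = 7194 frames.
Within the current minute: 47 × 30 + 0 − 2 = 1408 (labels ;00/;01 skipped at this minute). Total = 0 + 7194 + 1408 = 8602.

8602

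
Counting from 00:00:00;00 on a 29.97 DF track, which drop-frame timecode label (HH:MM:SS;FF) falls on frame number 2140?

Each 10-minute DF block holds 10 × 60 × 30 − 9 × 2 = 17982 frames. 2140 ÷ 17982 → 0 full blocks, remainder 2140.
Within the partial block the first minute is 1800 frames and each further minute 1798, so 1 further minute boundary passed. Total skipped labels = 18 × 0 + 2 × 1 = 2.
Non-drop label index = 2140 + 2 = 2142; at 30 labels/s that is 00:01:11:12, i.e. DF 00:01:11;12.

00:01:11;12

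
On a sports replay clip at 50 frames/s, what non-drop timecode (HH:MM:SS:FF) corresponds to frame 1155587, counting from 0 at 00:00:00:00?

1155587 ÷ 50 = 23111 full seconds, remainder 37 frames.
23111 s = 6 h 25 min 11 s.
Timecode: 06:25:11:37.

06:25:11:37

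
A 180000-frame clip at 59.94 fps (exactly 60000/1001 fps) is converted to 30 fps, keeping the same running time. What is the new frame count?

Target frames = source frames × (target rate / source rate) = 180000 × (30)/(60000/1001) = 180000 × 1001/2000 = 90090.

90090 frames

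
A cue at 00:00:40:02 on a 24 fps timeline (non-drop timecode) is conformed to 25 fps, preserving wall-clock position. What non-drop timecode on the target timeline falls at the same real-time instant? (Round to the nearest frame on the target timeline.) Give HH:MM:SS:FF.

Source frame index: (0×3600 + 0×60 + 40) × 24 + 2 = 962.
Real time: 962 / (24) = 481/12 s.
Target frame: (481/12) × (25) = 12025/12 ≈ 1002.083 → 1002.
At 25 labels/s: frame 1002 → 00:00:40:02.

00:00:40:02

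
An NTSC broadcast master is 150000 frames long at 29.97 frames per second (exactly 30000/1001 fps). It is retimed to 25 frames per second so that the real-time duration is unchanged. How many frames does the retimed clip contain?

125125 frames

Target frames = source frames × (target rate / source rate) = 150000 × (25)/(30000/1001) = 150000 × 1001/1200 = 125125.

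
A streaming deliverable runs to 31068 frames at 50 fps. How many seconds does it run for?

621.36 seconds

Running time = 31068 / (50) = 621.36 s.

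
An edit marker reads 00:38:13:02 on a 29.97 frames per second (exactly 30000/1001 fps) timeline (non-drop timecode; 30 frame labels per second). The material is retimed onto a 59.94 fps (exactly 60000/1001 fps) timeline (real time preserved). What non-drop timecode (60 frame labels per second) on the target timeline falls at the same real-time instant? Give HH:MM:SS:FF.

Source frame index: (0×3600 + 38×60 + 13) × 30 + 2 = 68792.
Real time: 68792 / (30000/1001) = 8607599/3750 s.
Target frame: (8607599/3750) × (60000/1001) = 137584.
At 60 labels/s: frame 137584 → 00:38:13:04.

00:38:13:04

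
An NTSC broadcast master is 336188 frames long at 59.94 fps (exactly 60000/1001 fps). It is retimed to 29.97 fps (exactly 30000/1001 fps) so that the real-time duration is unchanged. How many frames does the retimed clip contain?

168094 frames

Frames at target rate = 336188 × (30000/1001) / (60000/1001) = 168094.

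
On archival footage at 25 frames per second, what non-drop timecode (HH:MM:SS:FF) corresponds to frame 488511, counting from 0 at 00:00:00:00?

05:25:40:11

488511 ÷ 25 = 19540 full seconds, remainder 11 frames.
19540 s = 5 h 25 min 40 s.
Timecode: 05:25:40:11.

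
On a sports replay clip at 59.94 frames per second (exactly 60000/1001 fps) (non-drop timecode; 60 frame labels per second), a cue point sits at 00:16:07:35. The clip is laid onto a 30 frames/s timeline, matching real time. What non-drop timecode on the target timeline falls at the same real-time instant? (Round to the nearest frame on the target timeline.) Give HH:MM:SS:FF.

Source frame index: (0×3600 + 16×60 + 7) × 60 + 35 = 58055.
Real time: 58055 / (60000/1001) = 11622611/12000 s.
Target frame: (11622611/12000) × (30) = 11622611/400 ≈ 29056.528 → 29057.
At 30 labels/s: frame 29057 → 00:16:08:17.

00:16:08:17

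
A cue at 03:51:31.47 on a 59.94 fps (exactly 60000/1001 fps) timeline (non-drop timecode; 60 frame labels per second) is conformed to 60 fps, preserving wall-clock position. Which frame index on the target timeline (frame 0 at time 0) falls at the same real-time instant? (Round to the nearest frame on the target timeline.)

frame 834341

Source frame index: (3×3600 + 51×60 + 31) × 60 + 47 = 833507.
Real time: 833507 / (60000/1001) = 834340507/60000 s.
Target frame: (834340507/60000) × (60) = 834340507/1000 ≈ 834340.507 → 834341.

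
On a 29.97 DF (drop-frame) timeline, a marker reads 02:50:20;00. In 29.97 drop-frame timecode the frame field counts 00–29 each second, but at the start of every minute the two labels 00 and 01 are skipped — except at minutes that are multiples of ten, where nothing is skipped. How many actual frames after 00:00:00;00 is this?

306294

As if non-drop at 30 labels/s: (2 × 3600 + 50 × 60 + 20) × 30 + 0 = 306600.
Minute boundaries passed: 170; those not divisible by 10: 170 − 17 = 153; dropped labels = 2 × 153 = 306.
Actual frame index = 306600 − 306 = 306294.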